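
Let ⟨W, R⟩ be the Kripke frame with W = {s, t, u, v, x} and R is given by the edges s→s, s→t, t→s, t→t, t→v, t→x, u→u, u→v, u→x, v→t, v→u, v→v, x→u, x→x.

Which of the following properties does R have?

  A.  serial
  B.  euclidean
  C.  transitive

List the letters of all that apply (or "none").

(A) serial: every world has an R-successor.
(B) not euclidean: t R s and t R v but not s R v.
(C) not transitive: s R t and t R v but not s R v.

A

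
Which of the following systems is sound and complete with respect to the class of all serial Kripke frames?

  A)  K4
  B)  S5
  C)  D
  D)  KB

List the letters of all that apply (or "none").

C

(A) K4 is determined by the class of transitive frames.
(B) S5 is determined by the class of reflexive, symmetric, and transitive frames.
(C) D is determined by exactly this class.
(D) KB is determined by the class of symmetric frames.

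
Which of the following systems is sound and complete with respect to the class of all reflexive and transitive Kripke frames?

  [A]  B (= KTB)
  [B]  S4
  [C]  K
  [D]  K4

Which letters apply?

B

(A) B (= KTB) is determined by the class of reflexive and symmetric frames.
(B) S4 is determined by exactly this class.
(C) K is determined by the class of arbitrary frames.
(D) K4 is determined by the class of transitive frames.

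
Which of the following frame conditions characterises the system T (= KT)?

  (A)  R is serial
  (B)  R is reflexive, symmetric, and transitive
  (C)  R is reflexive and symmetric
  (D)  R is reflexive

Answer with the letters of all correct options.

(A) this class determines D, not T (= KT).
(B) this class determines S5, not T (= KT).
(C) this class determines B (= KTB), not T (= KT).
(D) T (= KT) is sound and complete for exactly this class.

D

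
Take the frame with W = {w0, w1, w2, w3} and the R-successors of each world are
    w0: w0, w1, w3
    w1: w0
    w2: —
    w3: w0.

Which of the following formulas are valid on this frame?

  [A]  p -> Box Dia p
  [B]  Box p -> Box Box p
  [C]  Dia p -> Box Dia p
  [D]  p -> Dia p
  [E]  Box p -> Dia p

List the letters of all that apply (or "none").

A

R is not reflexive: not w1 R w1.
R is symmetric: every R-edge is matched by its reverse.
R is not transitive: w1 R w0 and w0 R w1 but not w1 R w1.
R is not euclidean: w0 R w1 and w0 R w3 but not w1 R w3.
R is not serial: w2 has no R-successor.
(A) p -> Box Dia p (axiom B) characterises the symmetric frames. R is symmetric — valid.
(B) Box p -> Box Box p is axiom 4, which corresponds to transitivity. R is not transitive — not valid.
(C) axiom 5: valid iff R is euclidean. R is not euclidean — not valid.
(D) p -> Dia p is the dual of axiom T; it is valid on a frame exactly when R is reflexive. R is not reflexive, so not valid.
(E) Box p -> Dia p is axiom D; it is valid on a frame exactly when R is serial. R is not serial, so not valid.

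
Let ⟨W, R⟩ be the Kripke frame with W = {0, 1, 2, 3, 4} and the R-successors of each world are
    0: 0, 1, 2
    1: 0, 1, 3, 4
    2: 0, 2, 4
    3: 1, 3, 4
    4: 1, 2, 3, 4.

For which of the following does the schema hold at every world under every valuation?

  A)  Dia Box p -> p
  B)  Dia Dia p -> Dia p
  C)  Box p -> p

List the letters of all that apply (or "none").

R is reflexive: each world relates to itself.
R is symmetric: every R-edge is matched by its reverse.
R is not transitive: 0 R 1 and 1 R 3 but not 0 R 3.
(A) Dia Box p -> p is the dual of axiom B; it is valid on a frame exactly when R is symmetric. R is symmetric, so valid.
(B) Dia Dia p -> Dia p is the dual of axiom 4, which corresponds to transitivity. R is not transitive — not valid.
(C) Box p -> p is axiom T, which corresponds to reflexivity. R is reflexive — valid.

A, C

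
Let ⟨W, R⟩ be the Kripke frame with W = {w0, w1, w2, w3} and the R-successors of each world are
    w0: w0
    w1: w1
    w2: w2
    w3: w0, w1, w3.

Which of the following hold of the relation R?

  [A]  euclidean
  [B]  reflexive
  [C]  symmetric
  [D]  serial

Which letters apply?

(A) not euclidean: w3 R w0 and w3 R w1 but not w0 R w1.
(B) reflexive: each world relates to itself.
(C) not symmetric: w3 R w0 but not w0 R w3.
(D) serial: every world has an R-successor.

B, D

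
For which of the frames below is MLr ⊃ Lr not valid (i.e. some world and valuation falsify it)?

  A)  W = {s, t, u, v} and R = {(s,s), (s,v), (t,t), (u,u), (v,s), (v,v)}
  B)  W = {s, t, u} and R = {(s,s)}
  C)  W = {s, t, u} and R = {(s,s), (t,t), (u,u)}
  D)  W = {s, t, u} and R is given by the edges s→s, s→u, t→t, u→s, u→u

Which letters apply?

The schema MLr ⊃ Lr is the dual of axiom 5; it is valid on a frame iff R is euclidean.
(A) R is euclidean (any two R-successors of the same world are R-related), so the schema is valid here.
(B) R is euclidean (any two R-successors of the same world are R-related), so the schema is valid here.
(C) R is euclidean (any two R-successors of the same world are R-related), so the schema is valid here.
(D) R is euclidean (any two R-successors of the same world are R-related), so the schema is valid here.

none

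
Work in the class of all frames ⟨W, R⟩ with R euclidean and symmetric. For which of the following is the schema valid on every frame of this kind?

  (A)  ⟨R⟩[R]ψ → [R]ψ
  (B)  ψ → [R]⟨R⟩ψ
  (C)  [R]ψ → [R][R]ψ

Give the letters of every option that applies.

A, B, C

A symmetric euclidean relation is transitive (uRv and vRw give vRu by symmetry, then uRw by the euclidean condition, applied at v).
(A) ⟨R⟩[R]ψ → [R]ψ is the dual of axiom 5, which corresponds to the euclidean property. Every such R is euclidean — valid.
(B) ψ → [R]⟨R⟩ψ is axiom B, which corresponds to symmetry. Every such R is symmetric — valid.
(C) axiom 4: valid iff R is transitive. Every such R is transitive — valid.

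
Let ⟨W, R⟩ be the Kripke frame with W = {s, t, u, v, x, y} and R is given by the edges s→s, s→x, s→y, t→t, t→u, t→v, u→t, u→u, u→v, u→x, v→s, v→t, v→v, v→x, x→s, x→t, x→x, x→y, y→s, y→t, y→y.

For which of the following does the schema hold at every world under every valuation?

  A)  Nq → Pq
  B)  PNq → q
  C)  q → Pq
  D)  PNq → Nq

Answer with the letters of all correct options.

R is reflexive: each world relates to itself.
R is not symmetric: u R v but not v R u.
R is not euclidean: s R y and s R x but not y R x.
R is serial: every world has an R-successor.
(A) Nq → Pq (axiom D) characterises the serial frames. R is serial — valid.
(B) PNq → q is the dual of axiom B, which corresponds to symmetry. R is not symmetric — not valid.
(C) the dual of axiom T: valid iff R is reflexive. R is reflexive — valid.
(D) PNq → Nq is the dual of axiom 5, which corresponds to the euclidean property. R is not euclidean — not valid.

A, C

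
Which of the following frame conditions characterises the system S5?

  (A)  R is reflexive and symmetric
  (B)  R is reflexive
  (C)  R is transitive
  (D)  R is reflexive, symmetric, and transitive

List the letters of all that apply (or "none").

(A) this class determines B (= KTB), not S5.
(B) this class determines T (= KT), not S5.
(C) this class determines K4, not S5.
(D) S5 is sound and complete for exactly this class.

D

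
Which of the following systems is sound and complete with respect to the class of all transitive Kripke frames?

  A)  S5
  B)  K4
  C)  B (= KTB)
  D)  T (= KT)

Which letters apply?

B

(A) S5 is determined by the class of reflexive, symmetric, and transitive frames.
(B) K4 is determined by exactly this class.
(C) B (= KTB) is determined by the class of reflexive and symmetric frames.
(D) T (= KT) is determined by the class of reflexive frames.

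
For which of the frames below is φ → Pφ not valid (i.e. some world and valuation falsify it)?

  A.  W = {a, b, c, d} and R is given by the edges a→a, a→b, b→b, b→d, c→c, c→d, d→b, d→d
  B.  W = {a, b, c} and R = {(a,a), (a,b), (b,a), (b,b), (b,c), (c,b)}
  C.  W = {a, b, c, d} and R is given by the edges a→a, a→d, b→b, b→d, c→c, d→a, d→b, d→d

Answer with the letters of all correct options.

B

The schema φ → Pφ is the dual of axiom T; it is valid on a frame iff R is reflexive.
(A) R is reflexive (each world relates to itself), so the schema is valid here.
(B) R is not reflexive (not c R c), so the schema fails here.
(C) R is reflexive (each world relates to itself), so the schema is valid here.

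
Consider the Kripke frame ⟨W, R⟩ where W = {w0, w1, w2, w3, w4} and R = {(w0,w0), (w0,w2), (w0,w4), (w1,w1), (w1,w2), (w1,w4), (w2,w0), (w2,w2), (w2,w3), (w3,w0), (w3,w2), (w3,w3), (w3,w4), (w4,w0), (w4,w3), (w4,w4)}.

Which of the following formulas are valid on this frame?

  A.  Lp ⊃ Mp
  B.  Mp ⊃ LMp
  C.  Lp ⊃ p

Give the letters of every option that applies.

R is reflexive: each world relates to itself.
R is not euclidean: w0 R w2 and w0 R w4 but not w2 R w4.
R is serial: every world has an R-successor.
(A) Lp ⊃ Mp is axiom D, which corresponds to seriality. R is serial — valid.
(B) Mp ⊃ LMp is axiom 5; it is valid on a frame exactly when R is euclidean. R is not euclidean, so not valid.
(C) Lp ⊃ p is axiom T, which corresponds to reflexivity. R is reflexive — valid.

A, C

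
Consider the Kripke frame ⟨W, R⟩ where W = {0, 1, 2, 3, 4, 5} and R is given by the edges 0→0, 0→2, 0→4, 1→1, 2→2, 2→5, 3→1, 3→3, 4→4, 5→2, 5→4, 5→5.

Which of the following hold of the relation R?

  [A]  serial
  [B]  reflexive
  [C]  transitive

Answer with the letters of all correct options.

(A) serial: every world has an R-successor.
(B) reflexive: each world relates to itself.
(C) not transitive: 0 R 2 and 2 R 5 but not 0 R 5.

A, B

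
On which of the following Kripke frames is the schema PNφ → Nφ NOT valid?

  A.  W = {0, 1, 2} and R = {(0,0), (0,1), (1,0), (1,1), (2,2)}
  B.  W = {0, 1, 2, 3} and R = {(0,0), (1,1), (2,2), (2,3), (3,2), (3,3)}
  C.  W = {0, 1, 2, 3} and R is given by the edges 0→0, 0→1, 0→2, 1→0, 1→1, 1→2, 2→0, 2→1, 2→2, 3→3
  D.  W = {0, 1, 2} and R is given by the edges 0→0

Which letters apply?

The schema PNφ → Nφ is the dual of axiom 5; it is valid on a frame iff R is euclidean.
(A) R is euclidean (any two R-successors of the same world are R-related), so the schema is valid here.
(B) R is euclidean (any two R-successors of the same world are R-related), so the schema is valid here.
(C) R is euclidean (any two R-successors of the same world are R-related), so the schema is valid here.
(D) R is euclidean (any two R-successors of the same world are R-related), so the schema is valid here.

none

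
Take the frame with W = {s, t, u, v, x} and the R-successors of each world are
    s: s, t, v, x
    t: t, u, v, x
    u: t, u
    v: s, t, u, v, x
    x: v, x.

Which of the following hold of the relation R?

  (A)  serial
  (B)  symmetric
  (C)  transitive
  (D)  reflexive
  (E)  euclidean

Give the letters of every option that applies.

A, D

(A) serial: every world has an R-successor.
(B) not symmetric: s R t but not t R s.
(C) not transitive: s R t and t R u but not s R u.
(D) reflexive: each world relates to itself.
(E) not euclidean: s R t and s R s but not t R s.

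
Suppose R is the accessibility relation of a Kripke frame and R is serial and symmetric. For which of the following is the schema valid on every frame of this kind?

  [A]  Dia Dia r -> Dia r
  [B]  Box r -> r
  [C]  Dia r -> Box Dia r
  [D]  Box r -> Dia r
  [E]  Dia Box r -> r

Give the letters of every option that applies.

(A) Dia Dia r -> Dia r is the dual of axiom 4, which corresponds to transitivity. Such an R need not be transitive — not valid.
(B) Box r -> r is axiom T, which corresponds to reflexivity. Such an R need not be reflexive — not valid.
(C) Dia r -> Box Dia r (axiom 5) characterises the euclidean frames. Such an R need not be euclidean — not valid.
(D) Box r -> Dia r (axiom D) characterises the serial frames. Every such R is serial — valid.
(E) the dual of axiom B: valid iff R is symmetric. Every such R is symmetric — valid.

D, E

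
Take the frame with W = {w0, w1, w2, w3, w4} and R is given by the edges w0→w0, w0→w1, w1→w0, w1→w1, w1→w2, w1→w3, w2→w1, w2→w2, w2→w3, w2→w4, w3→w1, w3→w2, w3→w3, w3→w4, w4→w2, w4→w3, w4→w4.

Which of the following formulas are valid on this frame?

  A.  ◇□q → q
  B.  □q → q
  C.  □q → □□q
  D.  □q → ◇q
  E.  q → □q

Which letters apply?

A, B, D

R is reflexive: each world relates to itself.
R is symmetric: every R-edge is matched by its reverse.
R is not transitive: w0 R w1 and w1 R w2 but not w0 R w2.
R is serial: every world has an R-successor.
R is not a subset of the identity: w0 R w1 with w0 ≠ w1.
(A) ◇□q → q is the dual of axiom B; it is valid on a frame exactly when R is symmetric. R is symmetric, so valid.
(B) □q → q (axiom T) characterises the reflexive frames. R is reflexive — valid.
(C) □q → □□q (axiom 4) characterises the transitive frames. R is not transitive — not valid.
(D) □q → ◇q is axiom D; it is valid on a frame exactly when R is serial. R is serial, so valid.
(E) q → □q is equivalent to ◇p→p; it holds exactly when R ⊆ identity. Here R ⊄ identity — not valid.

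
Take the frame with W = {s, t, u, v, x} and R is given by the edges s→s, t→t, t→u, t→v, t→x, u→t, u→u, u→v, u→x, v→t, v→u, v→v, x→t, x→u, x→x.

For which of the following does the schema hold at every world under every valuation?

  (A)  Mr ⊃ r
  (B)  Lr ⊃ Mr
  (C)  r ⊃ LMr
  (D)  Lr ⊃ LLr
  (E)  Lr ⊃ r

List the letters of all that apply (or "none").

R is reflexive: each world relates to itself.
R is symmetric: every R-edge is matched by its reverse.
R is not transitive: v R t and t R x but not v R x.
R is serial: every world has an R-successor.
R is not a subset of the identity: t R u with t ≠ u.
(A) Mr ⊃ r is valid only on frames where every R-edge is a self-loop. Here R ⊄ identity — not valid.
(B) Lr ⊃ Mr (axiom D) characterises the serial frames. R is serial — valid.
(C) r ⊃ LMr is axiom B, which corresponds to symmetry. R is symmetric — valid.
(D) Lr ⊃ LLr is axiom 4; it is valid on a frame exactly when R is transitive. R is not transitive, so not valid.
(E) Lr ⊃ r is axiom T; it is valid on a frame exactly when R is reflexive. R is reflexive, so valid.

B, C, E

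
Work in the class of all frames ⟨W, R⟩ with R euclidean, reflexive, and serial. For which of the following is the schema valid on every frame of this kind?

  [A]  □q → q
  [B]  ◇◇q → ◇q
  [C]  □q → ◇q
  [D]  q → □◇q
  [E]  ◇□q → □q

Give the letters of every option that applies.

A relation that is euclidean, reflexive, and serial is also symmetric and transitive.
(A) □q → q is axiom T; it is valid on a frame exactly when R is reflexive. Every such R is reflexive, so valid.
(B) ◇◇q → ◇q is the dual of axiom 4, which corresponds to transitivity. Every such R is transitive — valid.
(C) □q → ◇q (axiom D) characterises the serial frames. Every such R is serial — valid.
(D) q → □◇q is axiom B, which corresponds to symmetry. Every such R is symmetric — valid.
(E) ◇□q → □q is the dual of axiom 5, which corresponds to the euclidean property. Every such R is euclidean — valid.

A, B, C, D, E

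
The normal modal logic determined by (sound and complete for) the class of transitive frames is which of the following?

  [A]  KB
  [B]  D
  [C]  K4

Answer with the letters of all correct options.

C

(A) KB is determined by the class of symmetric frames.
(B) D is determined by the class of serial frames.
(C) K4 is determined by exactly this class.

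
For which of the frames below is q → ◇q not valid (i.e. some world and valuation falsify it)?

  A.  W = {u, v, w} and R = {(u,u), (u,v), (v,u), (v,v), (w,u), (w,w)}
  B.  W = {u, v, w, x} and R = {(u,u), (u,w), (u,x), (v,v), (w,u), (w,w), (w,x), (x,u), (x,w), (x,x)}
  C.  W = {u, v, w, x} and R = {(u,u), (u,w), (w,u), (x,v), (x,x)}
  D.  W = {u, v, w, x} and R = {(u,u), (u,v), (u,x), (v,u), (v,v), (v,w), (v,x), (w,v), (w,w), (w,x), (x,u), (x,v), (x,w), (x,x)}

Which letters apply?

The schema q → ◇q is the dual of axiom T; it is valid on a frame iff R is reflexive.
(A) R is reflexive (each world relates to itself), so the schema is valid here.
(B) R is reflexive (each world relates to itself), so the schema is valid here.
(C) R is not reflexive (not v R v), so the schema fails here.
(D) R is reflexive (each world relates to itself), so the schema is valid here.

C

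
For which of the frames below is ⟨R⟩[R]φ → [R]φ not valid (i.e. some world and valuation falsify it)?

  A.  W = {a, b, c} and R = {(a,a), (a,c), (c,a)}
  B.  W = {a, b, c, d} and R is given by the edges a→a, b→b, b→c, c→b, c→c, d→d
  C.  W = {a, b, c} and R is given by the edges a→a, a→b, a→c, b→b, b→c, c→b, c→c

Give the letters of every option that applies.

The schema ⟨R⟩[R]φ → [R]φ is the dual of axiom 5; it is valid on a frame iff R is euclidean.
(A) R is not euclidean (a R c and a R c but not c R c), so the schema fails here.
(B) R is euclidean (any two R-successors of the same world are R-related), so the schema is valid here.
(C) R is not euclidean (a R b and a R a but not b R a), so the schema fails here.

A, C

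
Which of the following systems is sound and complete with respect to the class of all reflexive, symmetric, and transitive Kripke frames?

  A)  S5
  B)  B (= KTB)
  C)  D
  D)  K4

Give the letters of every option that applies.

A

(A) S5 is determined by exactly this class.
(B) B (= KTB) is determined by the class of reflexive and symmetric frames.
(C) D is determined by the class of serial frames.
(D) K4 is determined by the class of transitive frames.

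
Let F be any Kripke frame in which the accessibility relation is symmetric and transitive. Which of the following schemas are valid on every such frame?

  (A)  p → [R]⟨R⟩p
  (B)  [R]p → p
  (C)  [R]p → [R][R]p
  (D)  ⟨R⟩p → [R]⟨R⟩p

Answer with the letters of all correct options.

A symmetric transitive relation is euclidean (uRv and uRw give vRu by symmetry, then vRw by transitivity).
(A) p → [R]⟨R⟩p (axiom B) characterises the symmetric frames. Every such R is symmetric — valid.
(B) [R]p → p is axiom T, which corresponds to reflexivity. Such an R need not be reflexive — not valid.
(C) axiom 4: valid iff R is transitive. Every such R is transitive — valid.
(D) ⟨R⟩p → [R]⟨R⟩p is axiom 5, which corresponds to the euclidean property. Every such R is euclidean — valid.

A, C, D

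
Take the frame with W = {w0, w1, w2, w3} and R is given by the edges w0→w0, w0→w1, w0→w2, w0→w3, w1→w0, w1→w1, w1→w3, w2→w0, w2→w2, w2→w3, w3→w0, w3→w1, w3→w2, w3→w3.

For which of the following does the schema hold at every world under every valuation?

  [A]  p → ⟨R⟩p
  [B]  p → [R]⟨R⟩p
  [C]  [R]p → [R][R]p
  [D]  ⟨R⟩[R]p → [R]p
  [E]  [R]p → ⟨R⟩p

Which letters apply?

A, B, E

R is reflexive: each world relates to itself.
R is symmetric: every R-edge is matched by its reverse.
R is not transitive: w1 R w0 and w0 R w2 but not w1 R w2.
R is not euclidean: w0 R w1 and w0 R w2 but not w1 R w2.
R is serial: every world has an R-successor.
(A) p → ⟨R⟩p (the dual of axiom T) characterises the reflexive frames. R is reflexive — valid.
(B) p → [R]⟨R⟩p is axiom B, which corresponds to symmetry. R is symmetric — valid.
(C) [R]p → [R][R]p (axiom 4) characterises the transitive frames. R is not transitive — not valid.
(D) the dual of axiom 5: valid iff R is euclidean. R is not euclidean — not valid.
(E) [R]p → ⟨R⟩p is axiom D, which corresponds to seriality. R is serial — valid.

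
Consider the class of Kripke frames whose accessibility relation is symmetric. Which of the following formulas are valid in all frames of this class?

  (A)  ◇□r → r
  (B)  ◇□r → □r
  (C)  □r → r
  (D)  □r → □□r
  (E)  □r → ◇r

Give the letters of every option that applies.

(A) ◇□r → r (the dual of axiom B) characterises the symmetric frames. Every such R is symmetric — valid.
(B) ◇□r → □r is the dual of axiom 5; it is valid on a frame exactly when R is euclidean. Such an R need not be euclidean, so not valid.
(C) □r → r is axiom T; it is valid on a frame exactly when R is reflexive. Such an R need not be reflexive, so not valid.
(D) □r → □□r (axiom 4) characterises the transitive frames. Such an R need not be transitive — not valid.
(E) □r → ◇r (axiom D) characterises the serial frames. Such an R need not be serial — not valid.

A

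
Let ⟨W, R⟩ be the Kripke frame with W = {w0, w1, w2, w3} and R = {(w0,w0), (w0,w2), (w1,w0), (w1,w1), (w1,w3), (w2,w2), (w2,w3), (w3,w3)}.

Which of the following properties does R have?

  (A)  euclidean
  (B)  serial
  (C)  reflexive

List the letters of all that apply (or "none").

(A) not euclidean: w0 R w2 and w0 R w0 but not w2 R w0.
(B) serial: every world has an R-successor.
(C) reflexive: each world relates to itself.

B, C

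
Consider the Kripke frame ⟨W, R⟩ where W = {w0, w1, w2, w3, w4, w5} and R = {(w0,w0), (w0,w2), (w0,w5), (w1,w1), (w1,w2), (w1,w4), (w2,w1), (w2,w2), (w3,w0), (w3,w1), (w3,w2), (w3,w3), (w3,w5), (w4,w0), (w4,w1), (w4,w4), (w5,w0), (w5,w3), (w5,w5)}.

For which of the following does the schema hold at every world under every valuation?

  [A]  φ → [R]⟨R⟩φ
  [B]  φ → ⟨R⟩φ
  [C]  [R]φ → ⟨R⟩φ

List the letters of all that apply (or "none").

B, C

R is reflexive: each world relates to itself.
R is not symmetric: w0 R w2 but not w2 R w0.
R is serial: every world has an R-successor.
(A) φ → [R]⟨R⟩φ is axiom B, which corresponds to symmetry. R is not symmetric — not valid.
(B) φ → ⟨R⟩φ is the dual of axiom T; it is valid on a frame exactly when R is reflexive. R is reflexive, so valid.
(C) [R]φ → ⟨R⟩φ is axiom D, which corresponds to seriality. R is serial — valid.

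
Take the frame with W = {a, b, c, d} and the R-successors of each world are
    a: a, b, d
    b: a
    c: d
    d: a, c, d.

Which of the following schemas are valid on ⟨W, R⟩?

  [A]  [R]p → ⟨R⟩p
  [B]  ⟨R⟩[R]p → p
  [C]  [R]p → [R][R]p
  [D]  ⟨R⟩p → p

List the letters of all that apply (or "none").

R is symmetric: every R-edge is matched by its reverse.
R is not transitive: a R d and d R c but not a R c.
R is serial: every world has an R-successor.
R is not a subset of the identity: a R b with a ≠ b.
(A) [R]p → ⟨R⟩p (axiom D) characterises the serial frames. R is serial — valid.
(B) the dual of axiom B: valid iff R is symmetric. R is symmetric — valid.
(C) [R]p → [R][R]p (axiom 4) characterises the transitive frames. R is not transitive — not valid.
(D) ⟨R⟩p → p is the converse of T; it holds exactly when R ⊆ identity. Here R ⊄ identity — not valid.

A, B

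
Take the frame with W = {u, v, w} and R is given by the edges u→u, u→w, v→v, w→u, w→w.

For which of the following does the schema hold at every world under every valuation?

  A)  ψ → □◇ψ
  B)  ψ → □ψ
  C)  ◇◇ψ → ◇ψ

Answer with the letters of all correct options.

R is symmetric: every R-edge is matched by its reverse.
R is transitive: R is closed under composition.
R is not a subset of the identity: u R w with u ≠ w.
(A) axiom B: valid iff R is symmetric. R is symmetric — valid.
(B) ψ → □ψ is valid only on frames where every R-edge is a self-loop. Here R ⊄ identity — not valid.
(C) ◇◇ψ → ◇ψ is the dual of axiom 4; it is valid on a frame exactly when R is transitive. R is transitive, so valid.

A, C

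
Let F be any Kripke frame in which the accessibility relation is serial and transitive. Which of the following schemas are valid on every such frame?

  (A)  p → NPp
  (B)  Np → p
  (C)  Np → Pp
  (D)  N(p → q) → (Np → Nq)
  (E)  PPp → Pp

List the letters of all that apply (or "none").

C, D, E

(A) axiom B: valid iff R is symmetric. Such an R need not be symmetric — not valid.
(B) Np → p is axiom T, which corresponds to reflexivity. Such an R need not be reflexive — not valid.
(C) Np → Pp (axiom D) characterises the serial frames. Every such R is serial — valid.
(D) this is just K, valid on every normal frame.
(E) PPp → Pp is the dual of axiom 4; it is valid on a frame exactly when R is transitive. Every such R is transitive, so valid.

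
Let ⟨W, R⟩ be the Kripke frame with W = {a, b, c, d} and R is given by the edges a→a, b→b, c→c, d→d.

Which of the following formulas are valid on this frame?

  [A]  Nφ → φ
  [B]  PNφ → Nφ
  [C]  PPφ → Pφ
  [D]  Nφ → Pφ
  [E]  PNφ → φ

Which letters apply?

R is reflexive: each world relates to itself.
R is symmetric: every R-edge is matched by its reverse.
R is transitive: R is closed under composition.
R is euclidean: any two R-successors of the same world are R-related.
R is serial: every world has an R-successor.
(A) Nφ → φ (axiom T) characterises the reflexive frames. R is reflexive — valid.
(B) PNφ → Nφ is the dual of axiom 5, which corresponds to the euclidean property. R is euclidean — valid.
(C) PPφ → Pφ is the dual of axiom 4, which corresponds to transitivity. R is transitive — valid.
(D) axiom D: valid iff R is serial. R is serial — valid.
(E) PNφ → φ is the dual of axiom B; it is valid on a frame exactly when R is symmetric. R is symmetric, so valid.

A, B, C, D, E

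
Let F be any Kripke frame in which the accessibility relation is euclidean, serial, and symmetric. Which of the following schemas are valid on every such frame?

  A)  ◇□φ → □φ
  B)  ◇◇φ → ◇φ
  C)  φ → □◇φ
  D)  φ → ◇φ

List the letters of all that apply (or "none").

A, B, C, D

Serial, symmetric and euclidean together give transitive (from symmetry + euclidean) and then reflexive; the relation is an equivalence.
(A) the dual of axiom 5: valid iff R is euclidean. Every such R is euclidean — valid.
(B) ◇◇φ → ◇φ is the dual of axiom 4, which corresponds to transitivity. Every such R is transitive — valid.
(C) φ → □◇φ (axiom B) characterises the symmetric frames. Every such R is symmetric — valid.
(D) φ → ◇φ (the dual of axiom T) characterises the reflexive frames. Every such R is reflexive — valid.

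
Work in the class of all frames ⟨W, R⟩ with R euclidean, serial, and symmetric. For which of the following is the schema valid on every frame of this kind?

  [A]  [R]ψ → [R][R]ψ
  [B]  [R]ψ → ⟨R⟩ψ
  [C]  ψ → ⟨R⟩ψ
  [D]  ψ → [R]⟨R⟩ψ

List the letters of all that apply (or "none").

A, B, C, D

Serial, symmetric and euclidean together give transitive (from symmetry + euclidean) and then reflexive; the relation is an equivalence.
(A) [R]ψ → [R][R]ψ (axiom 4) characterises the transitive frames. Every such R is transitive — valid.
(B) [R]ψ → ⟨R⟩ψ is axiom D; it is valid on a frame exactly when R is serial. Every such R is serial, so valid.
(C) ψ → ⟨R⟩ψ is the dual of axiom T; it is valid on a frame exactly when R is reflexive. Every such R is reflexive, so valid.
(D) axiom B: valid iff R is symmetric. Every such R is symmetric — valid.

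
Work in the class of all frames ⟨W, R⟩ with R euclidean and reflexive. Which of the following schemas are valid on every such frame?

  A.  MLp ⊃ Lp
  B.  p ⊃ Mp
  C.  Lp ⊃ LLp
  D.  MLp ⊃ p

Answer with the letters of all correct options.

A, B, C, D

A reflexive euclidean relation is also symmetric (from wRw and wRv the euclidean condition gives vRw) and hence transitive; it is an equivalence relation.
(A) MLp ⊃ Lp is the dual of axiom 5, which corresponds to the euclidean property. Every such R is euclidean — valid.
(B) the dual of axiom T: valid iff R is reflexive. Every such R is reflexive — valid.
(C) Lp ⊃ LLp is axiom 4, which corresponds to transitivity. Every such R is transitive — valid.
(D) the dual of axiom B: valid iff R is symmetric. Every such R is symmetric — valid.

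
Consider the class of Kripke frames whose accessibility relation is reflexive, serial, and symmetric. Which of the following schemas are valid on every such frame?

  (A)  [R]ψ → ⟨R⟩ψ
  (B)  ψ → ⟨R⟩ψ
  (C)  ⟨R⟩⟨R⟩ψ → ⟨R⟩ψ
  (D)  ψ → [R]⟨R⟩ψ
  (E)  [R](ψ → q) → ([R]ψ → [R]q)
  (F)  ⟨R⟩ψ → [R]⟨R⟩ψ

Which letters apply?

A, B, D, E

(A) axiom D: valid iff R is serial. Every such R is serial — valid.
(B) the dual of axiom T: valid iff R is reflexive. Every such R is reflexive — valid.
(C) ⟨R⟩⟨R⟩ψ → ⟨R⟩ψ is the dual of axiom 4; it is valid on a frame exactly when R is transitive. Such an R need not be transitive, so not valid.
(D) ψ → [R]⟨R⟩ψ is axiom B; it is valid on a frame exactly when R is symmetric. Every such R is symmetric, so valid.
(E) this is just K, valid on every normal frame.
(F) axiom 5: valid iff R is euclidean. Such an R need not be euclidean — not valid.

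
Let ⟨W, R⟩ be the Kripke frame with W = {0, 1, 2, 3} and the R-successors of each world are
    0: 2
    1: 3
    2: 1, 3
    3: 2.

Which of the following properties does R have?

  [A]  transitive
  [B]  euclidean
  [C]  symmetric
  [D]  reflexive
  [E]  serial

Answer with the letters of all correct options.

E

(A) not transitive: 0 R 2 and 2 R 1 but not 0 R 1.
(B) not euclidean: 2 R 3 and 2 R 1 but not 3 R 1.
(C) not symmetric: 0 R 2 but not 2 R 0.
(D) not reflexive: not 0 R 0.
(E) serial: every world has an R-successor.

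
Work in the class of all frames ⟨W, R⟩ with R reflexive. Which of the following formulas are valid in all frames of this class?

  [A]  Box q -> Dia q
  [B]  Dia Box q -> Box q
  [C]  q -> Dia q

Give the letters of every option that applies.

A, C

A reflexive relation is serial.
(A) Box q -> Dia q is axiom D, which corresponds to seriality. Every such R is serial — valid.
(B) Dia Box q -> Box q is the dual of axiom 5, which corresponds to the euclidean property. Such an R need not be euclidean — not valid.
(C) the dual of axiom T: valid iff R is reflexive. Every such R is reflexive — valid.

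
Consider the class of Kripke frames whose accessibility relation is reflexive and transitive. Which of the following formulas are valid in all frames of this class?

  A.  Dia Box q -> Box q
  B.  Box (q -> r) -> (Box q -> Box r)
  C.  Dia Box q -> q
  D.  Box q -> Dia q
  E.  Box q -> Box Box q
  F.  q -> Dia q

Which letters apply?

B, D, E, F

Reflexive relations are serial.
(A) Dia Box q -> Box q is the dual of axiom 5, which corresponds to the euclidean property. Such an R need not be euclidean — not valid.
(B) Box (q -> r) -> (Box q -> Box r) is the K axiom; it holds on all frames — valid.
(C) Dia Box q -> q is the dual of axiom B; it is valid on a frame exactly when R is symmetric. Such an R need not be symmetric, so not valid.
(D) Box q -> Dia q is axiom D; it is valid on a frame exactly when R is serial. Every such R is serial, so valid.
(E) Box q -> Box Box q is axiom 4; it is valid on a frame exactly when R is transitive. Every such R is transitive, so valid.
(F) q -> Dia q is the dual of axiom T, which corresponds to reflexivity. Every such R is reflexive — valid.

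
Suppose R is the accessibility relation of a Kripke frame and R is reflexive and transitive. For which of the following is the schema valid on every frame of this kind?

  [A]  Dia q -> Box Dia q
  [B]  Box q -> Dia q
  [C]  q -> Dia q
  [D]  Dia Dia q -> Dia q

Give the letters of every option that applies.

B, C, D

Reflexive relations are serial.
(A) axiom 5: valid iff R is euclidean. Such an R need not be euclidean — not valid.
(B) Box q -> Dia q (axiom D) characterises the serial frames. Every such R is serial — valid.
(C) q -> Dia q is the dual of axiom T, which corresponds to reflexivity. Every such R is reflexive — valid.
(D) Dia Dia q -> Dia q is the dual of axiom 4, which corresponds to transitivity. Every such R is transitive — valid.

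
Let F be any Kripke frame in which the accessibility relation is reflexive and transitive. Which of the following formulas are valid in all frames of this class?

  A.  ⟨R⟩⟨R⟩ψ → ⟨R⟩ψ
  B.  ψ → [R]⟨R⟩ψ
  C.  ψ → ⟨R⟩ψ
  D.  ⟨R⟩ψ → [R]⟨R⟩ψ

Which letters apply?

A, C

Reflexive relations are serial.
(A) ⟨R⟩⟨R⟩ψ → ⟨R⟩ψ is the dual of axiom 4, which corresponds to transitivity. Every such R is transitive — valid.
(B) ψ → [R]⟨R⟩ψ is axiom B; it is valid on a frame exactly when R is symmetric. Such an R need not be symmetric, so not valid.
(C) the dual of axiom T: valid iff R is reflexive. Every such R is reflexive — valid.
(D) ⟨R⟩ψ → [R]⟨R⟩ψ is axiom 5, which corresponds to the euclidean property. Such an R need not be euclidean — not valid.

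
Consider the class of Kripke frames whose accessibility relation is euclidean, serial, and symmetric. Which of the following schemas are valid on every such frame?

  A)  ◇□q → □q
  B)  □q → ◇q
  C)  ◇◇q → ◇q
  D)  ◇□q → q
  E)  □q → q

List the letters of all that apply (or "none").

Serial, symmetric and euclidean together give transitive (from symmetry + euclidean) and then reflexive; the relation is an equivalence.
(A) ◇□q → □q (the dual of axiom 5) characterises the euclidean frames. Every such R is euclidean — valid.
(B) □q → ◇q is axiom D, which corresponds to seriality. Every such R is serial — valid.
(C) ◇◇q → ◇q (the dual of axiom 4) characterises the transitive frames. Every such R is transitive — valid.
(D) the dual of axiom B: valid iff R is symmetric. Every such R is symmetric — valid.
(E) axiom T: valid iff R is reflexive. Every such R is reflexive — valid.

A, B, C, D, E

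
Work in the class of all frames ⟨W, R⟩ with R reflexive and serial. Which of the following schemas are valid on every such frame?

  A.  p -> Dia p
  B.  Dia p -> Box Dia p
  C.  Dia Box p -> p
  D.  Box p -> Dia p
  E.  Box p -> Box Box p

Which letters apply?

A, D

(A) p -> Dia p (the dual of axiom T) characterises the reflexive frames. Every such R is reflexive — valid.
(B) Dia p -> Box Dia p is axiom 5, which corresponds to the euclidean property. Such an R need not be euclidean — not valid.
(C) Dia Box p -> p (the dual of axiom B) characterises the symmetric frames. Such an R need not be symmetric — not valid.
(D) Box p -> Dia p is axiom D; it is valid on a frame exactly when R is serial. Every such R is serial, so valid.
(E) Box p -> Box Box p is axiom 4, which corresponds to transitivity. Such an R need not be transitive — not valid.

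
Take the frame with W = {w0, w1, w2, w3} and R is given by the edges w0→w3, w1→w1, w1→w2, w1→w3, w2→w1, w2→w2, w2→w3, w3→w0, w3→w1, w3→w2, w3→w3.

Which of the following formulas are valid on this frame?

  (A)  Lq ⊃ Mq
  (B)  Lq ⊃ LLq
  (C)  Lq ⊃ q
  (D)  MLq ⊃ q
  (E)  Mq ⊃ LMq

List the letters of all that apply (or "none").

R is not reflexive: not w0 R w0.
R is symmetric: every R-edge is matched by its reverse.
R is not transitive: w0 R w3 and w3 R w0 but not w0 R w0.
R is not euclidean: w3 R w0 and w3 R w1 but not w0 R w1.
R is serial: every world has an R-successor.
(A) Lq ⊃ Mq is axiom D, which corresponds to seriality. R is serial — valid.
(B) Lq ⊃ LLq is axiom 4; it is valid on a frame exactly when R is transitive. R is not transitive, so not valid.
(C) Lq ⊃ q (axiom T) characterises the reflexive frames. R is not reflexive — not valid.
(D) the dual of axiom B: valid iff R is symmetric. R is symmetric — valid.
(E) Mq ⊃ LMq is axiom 5; it is valid on a frame exactly when R is euclidean. R is not euclidean, so not valid.

A, D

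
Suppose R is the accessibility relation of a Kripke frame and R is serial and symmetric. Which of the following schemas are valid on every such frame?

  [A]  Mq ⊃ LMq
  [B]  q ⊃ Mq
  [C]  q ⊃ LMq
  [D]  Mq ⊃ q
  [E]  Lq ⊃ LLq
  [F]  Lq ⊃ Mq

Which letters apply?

(A) Mq ⊃ LMq is axiom 5; it is valid on a frame exactly when R is euclidean. Such an R need not be euclidean, so not valid.
(B) the dual of axiom T: valid iff R is reflexive. Such an R need not be reflexive — not valid.
(C) axiom B: valid iff R is symmetric. Every such R is symmetric — valid.
(D) Mq ⊃ q is the converse of T; it holds exactly when R ⊆ identity. Such an R need not be a subset of the identity — not valid.
(E) Lq ⊃ LLq is axiom 4; it is valid on a frame exactly when R is transitive. Such an R need not be transitive, so not valid.
(F) axiom D: valid iff R is serial. Every such R is serial — valid.

C, F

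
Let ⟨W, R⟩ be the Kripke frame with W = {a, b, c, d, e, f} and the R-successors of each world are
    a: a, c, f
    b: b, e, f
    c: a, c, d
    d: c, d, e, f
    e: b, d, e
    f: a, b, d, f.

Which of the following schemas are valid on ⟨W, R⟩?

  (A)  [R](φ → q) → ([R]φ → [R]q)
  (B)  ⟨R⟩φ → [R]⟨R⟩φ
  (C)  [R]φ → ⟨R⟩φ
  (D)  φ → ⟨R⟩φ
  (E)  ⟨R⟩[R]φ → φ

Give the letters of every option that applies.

R is reflexive: each world relates to itself.
R is symmetric: every R-edge is matched by its reverse.
R is not euclidean: a R c and a R f but not c R f.
R is serial: every world has an R-successor.
(A) this is just K, valid on every normal frame.
(B) axiom 5: valid iff R is euclidean. R is not euclidean — not valid.
(C) axiom D: valid iff R is serial. R is serial — valid.
(D) φ → ⟨R⟩φ (the dual of axiom T) characterises the reflexive frames. R is reflexive — valid.
(E) ⟨R⟩[R]φ → φ is the dual of axiom B, which corresponds to symmetry. R is symmetric — valid.

A, C, D, E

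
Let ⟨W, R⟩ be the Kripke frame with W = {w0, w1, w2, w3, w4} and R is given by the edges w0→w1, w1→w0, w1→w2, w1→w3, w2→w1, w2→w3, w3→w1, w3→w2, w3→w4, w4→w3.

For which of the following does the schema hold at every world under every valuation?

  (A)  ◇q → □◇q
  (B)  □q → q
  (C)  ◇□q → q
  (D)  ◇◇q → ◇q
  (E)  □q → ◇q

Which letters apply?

C, E

R is not reflexive: not w0 R w0.
R is symmetric: every R-edge is matched by its reverse.
R is not transitive: w0 R w1 and w1 R w0 but not w0 R w0.
R is not euclidean: w1 R w0 and w1 R w2 but not w0 R w2.
R is serial: every world has an R-successor.
(A) ◇q → □◇q is axiom 5, which corresponds to the euclidean property. R is not euclidean — not valid.
(B) □q → q is axiom T, which corresponds to reflexivity. R is not reflexive — not valid.
(C) ◇□q → q is the dual of axiom B, which corresponds to symmetry. R is symmetric — valid.
(D) ◇◇q → ◇q is the dual of axiom 4; it is valid on a frame exactly when R is transitive. R is not transitive, so not valid.
(E) axiom D: valid iff R is serial. R is serial — valid.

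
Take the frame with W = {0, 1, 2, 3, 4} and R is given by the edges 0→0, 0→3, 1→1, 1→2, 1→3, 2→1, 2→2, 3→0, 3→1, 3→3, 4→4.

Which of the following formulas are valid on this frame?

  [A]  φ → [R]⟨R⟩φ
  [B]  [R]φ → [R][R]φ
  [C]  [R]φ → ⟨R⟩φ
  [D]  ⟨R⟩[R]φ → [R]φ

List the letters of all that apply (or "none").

A, C

R is symmetric: every R-edge is matched by its reverse.
R is not transitive: 0 R 3 and 3 R 1 but not 0 R 1.
R is not euclidean: 1 R 2 and 1 R 3 but not 2 R 3.
R is serial: every world has an R-successor.
(A) axiom B: valid iff R is symmetric. R is symmetric — valid.
(B) axiom 4: valid iff R is transitive. R is not transitive — not valid.
(C) [R]φ → ⟨R⟩φ (axiom D) characterises the serial frames. R is serial — valid.
(D) ⟨R⟩[R]φ → [R]φ (the dual of axiom 5) characterises the euclidean frames. R is not euclidean — not valid.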